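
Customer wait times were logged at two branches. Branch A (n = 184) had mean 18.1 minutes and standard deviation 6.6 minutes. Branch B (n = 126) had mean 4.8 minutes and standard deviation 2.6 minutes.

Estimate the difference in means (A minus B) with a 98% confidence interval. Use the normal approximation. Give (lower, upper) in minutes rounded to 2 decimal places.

(12.05, 14.55)

Standard errors of each mean: 6.6/√184 = 0.4866 and 2.6/√126 = 0.2316.
SE(x̄₁ − x̄₂) = √(0.4866² + 0.2316²) = 0.5389 for independent samples with unequal variances.
With z* = 2.326, the margin is 2.326 × 0.5389 = 1.2535.
x̄₁ − x̄₂ = 18.1 − 4.8 = 13.3000; the interval is 13.3000 ± 1.2535 = (12.05, 14.55).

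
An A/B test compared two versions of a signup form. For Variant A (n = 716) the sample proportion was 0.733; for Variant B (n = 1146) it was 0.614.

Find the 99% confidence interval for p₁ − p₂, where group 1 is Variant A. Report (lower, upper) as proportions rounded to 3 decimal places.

(0.063, 0.175)

Each SE is √(p̂(1−p̂)/n): √(0.7330·0.2670/716) = 0.01653 and √(0.6140·0.3860/1146) = 0.01438.
SE(p̂₁ − p̂₂) = √(SE₁² + SE₂²) = √(0.0002732409 + 0.0002067844) = 0.02191, since the two samples are independent.
At 99% confidence z* = 2.576; margin = 2.576 × 0.02191 = 0.05644.
The difference is 0.7330 − 0.6140 = 0.1190, so the interval is 0.1190 ± 0.05644 = (0.063, 0.175).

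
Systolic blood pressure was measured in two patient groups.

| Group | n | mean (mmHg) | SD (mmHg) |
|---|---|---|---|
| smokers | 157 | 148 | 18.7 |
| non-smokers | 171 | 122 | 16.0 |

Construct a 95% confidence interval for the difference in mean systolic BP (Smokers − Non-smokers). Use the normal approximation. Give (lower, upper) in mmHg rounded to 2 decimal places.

Standard errors of each mean: 18.7/√157 = 1.4924 and 16.0/√171 = 1.2236.
SE(x̄₁ − x̄₂) = √(1.4924² + 1.2236²) = 1.9299 for independent samples with unequal variances.
With z* = 1.960, the margin is 1.960 × 1.9299 = 3.7826.
x̄₁ − x̄₂ = 148 − 122 = 26.0000; the interval is 26.0000 ± 3.7826 = (22.22, 29.78).

(22.22, 29.78)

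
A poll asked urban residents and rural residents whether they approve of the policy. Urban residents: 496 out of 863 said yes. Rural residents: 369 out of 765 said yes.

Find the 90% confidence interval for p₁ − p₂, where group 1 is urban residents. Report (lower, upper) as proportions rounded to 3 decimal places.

p̂₁ = 496/863 = 0.5747 and p̂₂ = 369/765 = 0.4824.
SE₁ = √(p̂₁(1−p̂₁)/n₁) = √(0.5747·0.4253/863) = 0.01683; SE₂ = √(0.4824·0.5176/765) = 0.01807.
Independent samples: SE of the difference = √(SE₁² + SE₂²) = √(0.0002832489 + 0.0003265249) = 0.02469.
z* for 90% confidence is 1.645, so the margin of error is 1.645 × 0.02469 = 0.04062.
Point estimate p̂₁ − p̂₂ = 0.5747 − 0.4824 = 0.0923.
0.0923 ± 0.04062 → (0.052, 0.133).

(0.052, 0.133)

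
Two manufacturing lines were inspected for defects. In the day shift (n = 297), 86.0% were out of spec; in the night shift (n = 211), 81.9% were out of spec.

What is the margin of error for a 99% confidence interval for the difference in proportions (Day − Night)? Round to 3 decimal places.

The two standard errors are √(0.8600×0.1400/297) = 0.02013 and √(0.8190×0.1810/211) = 0.02651.
Because the samples are independent, SE_diff = √(0.02013² + 0.02651²) = 0.03329.
Using z* = 2.576 for 99%, ME = 2.576 × 0.03329 = 0.08576.

0.086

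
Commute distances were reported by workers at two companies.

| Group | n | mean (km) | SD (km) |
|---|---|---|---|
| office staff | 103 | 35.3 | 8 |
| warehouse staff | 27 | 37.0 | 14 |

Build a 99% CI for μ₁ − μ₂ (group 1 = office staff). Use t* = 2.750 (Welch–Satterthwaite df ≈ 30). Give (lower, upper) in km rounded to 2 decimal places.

(-9.42, 6.02)

SE₁ = s₁/√n₁ = 8/√103 = 0.7883; SE₂ = 14/√27 = 2.6943.
Independent samples, unequal variances: SE_diff = √(SE₁² + SE₂²) = √(0.62141689 + 7.25925249) = 2.8073.
t* = 2.750, so margin of error = 2.750 × 2.8073 = 7.7201.
Difference in means = 35.3 − 37.0 = -1.7000.
-1.7000 ± 7.7201 → (-9.42, 6.02).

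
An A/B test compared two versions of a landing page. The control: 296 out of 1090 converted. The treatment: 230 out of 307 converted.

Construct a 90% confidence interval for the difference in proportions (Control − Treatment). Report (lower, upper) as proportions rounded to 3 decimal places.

(-0.524, -0.431)

p̂₁ = 296/1090 = 0.2716 and p̂₂ = 230/307 = 0.7492.
SE₁ = √(p̂₁(1−p̂₁)/n₁) = √(0.2716·0.7284/1090) = 0.01347; SE₂ = √(0.7492·0.2508/307) = 0.02474.
Independent samples: SE of the difference = √(SE₁² + SE₂²) = √(0.0001814409 + 0.0006120676) = 0.02817.
z* for 90% confidence is 1.645, so the margin of error is 1.645 × 0.02817 = 0.04634.
Point estimate p̂₁ − p̂₂ = 0.2716 − 0.7492 = -0.4776.
-0.4776 ± 0.04634 → (-0.524, -0.431).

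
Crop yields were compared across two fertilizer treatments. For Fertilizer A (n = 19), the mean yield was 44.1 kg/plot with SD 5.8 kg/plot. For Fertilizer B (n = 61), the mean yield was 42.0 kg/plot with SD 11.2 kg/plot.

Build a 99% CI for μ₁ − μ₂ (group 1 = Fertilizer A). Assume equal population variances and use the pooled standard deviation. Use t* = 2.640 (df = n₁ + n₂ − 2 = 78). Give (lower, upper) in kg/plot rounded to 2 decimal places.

(-4.98, 9.18)

Pooled variance s_p² = [18·5.8² + 60·11.2²] / (19+61−2) = 104.2554, so s_p = 10.2106.
SE_diff = s_p·√(1/n₁ + 1/n₂) = 10.2106·√(1/19 + 1/61) = 2.6826.
t* = 2.640; margin = 2.640 × 2.6826 = 7.0821.
Difference = 44.1 − 42.0 = 2.1000.
2.1000 ± 7.0821 → (-4.98, 9.18).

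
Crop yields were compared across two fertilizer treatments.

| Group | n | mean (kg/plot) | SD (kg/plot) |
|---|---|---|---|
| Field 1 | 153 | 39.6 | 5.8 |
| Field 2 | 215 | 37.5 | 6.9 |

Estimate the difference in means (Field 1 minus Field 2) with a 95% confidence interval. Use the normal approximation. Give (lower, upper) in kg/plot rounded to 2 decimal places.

(0.80, 3.40)

SE₁ = s₁/√n₁ = 5.8/√153 = 0.4689; SE₂ = 6.9/√215 = 0.4706.
Independent samples, unequal variances: SE_diff = √(SE₁² + SE₂²) = √(0.21986721 + 0.22146436) = 0.6643.
z* = 1.960, so margin of error = 1.960 × 0.6643 = 1.3020.
Difference in means = 39.6 − 37.5 = 2.1000.
2.1000 ± 1.3020 → (0.80, 3.40).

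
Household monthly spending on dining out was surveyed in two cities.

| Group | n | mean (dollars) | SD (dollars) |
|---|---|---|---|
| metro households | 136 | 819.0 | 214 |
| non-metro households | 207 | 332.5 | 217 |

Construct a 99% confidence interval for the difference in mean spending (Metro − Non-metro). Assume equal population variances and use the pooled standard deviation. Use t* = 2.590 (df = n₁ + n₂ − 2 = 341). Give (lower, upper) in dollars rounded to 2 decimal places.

Pooled variance s_p² = [135·214² + 206·217²] / (136+207−2) = 46577.1085, so s_p = 215.8173.
SE_diff = s_p·√(1/n₁ + 1/n₂) = 215.8173·√(1/136 + 1/207) = 23.8220.
t* = 2.590; margin = 2.590 × 23.8220 = 61.6990.
Difference = 819.0 − 332.5 = 486.5000.
486.5000 ± 61.6990 → (424.80, 548.20).

(424.80, 548.20)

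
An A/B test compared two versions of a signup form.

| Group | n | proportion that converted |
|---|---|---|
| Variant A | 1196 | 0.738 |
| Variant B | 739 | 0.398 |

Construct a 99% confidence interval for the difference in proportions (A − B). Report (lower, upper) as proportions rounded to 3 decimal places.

(0.283, 0.397)

The two standard errors are √(0.7380×0.2620/1196) = 0.01271 and √(0.3980×0.6020/739) = 0.01801.
Because the samples are independent, SE_diff = √(0.01271² + 0.01801²) = 0.02204.
Using z* = 2.576 for 99%, ME = 2.576 × 0.02204 = 0.05678.
p̂₁ − p̂₂ = 0.3400; interval 0.3400 ± 0.05678 gives (0.283, 0.397).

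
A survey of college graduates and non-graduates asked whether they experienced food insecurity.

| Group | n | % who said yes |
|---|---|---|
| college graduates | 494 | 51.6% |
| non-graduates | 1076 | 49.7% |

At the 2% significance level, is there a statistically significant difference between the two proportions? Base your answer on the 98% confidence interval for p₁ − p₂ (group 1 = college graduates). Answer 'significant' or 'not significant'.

not significant

Each SE is √(p̂(1−p̂)/n): √(0.5160·0.4840/494) = 0.02248 and √(0.4970·0.5030/1076) = 0.01524.
SE(p̂₁ − p̂₂) = √(SE₁² + SE₂²) = √(0.0005053504 + 0.0002322576) = 0.02716, since the two samples are independent.
At 98% confidence z* = 2.326; margin = 2.326 × 0.02716 = 0.06317.
The difference is 0.5160 − 0.4970 = 0.0190, so the interval is 0.0190 ± 0.06317 = (-0.04417, 0.08217).
The interval (-0.04417, 0.08217) contains 0, so the difference is not significant.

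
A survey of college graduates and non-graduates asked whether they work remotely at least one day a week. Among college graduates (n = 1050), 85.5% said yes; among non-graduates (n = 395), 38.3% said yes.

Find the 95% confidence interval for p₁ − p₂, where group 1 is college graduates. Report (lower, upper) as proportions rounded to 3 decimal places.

The two standard errors are √(0.8550×0.1450/1050) = 0.01087 and √(0.3830×0.6170/395) = 0.02446.
Because the samples are independent, SE_diff = √(0.01087² + 0.02446²) = 0.02677.
Using z* = 1.960 for 95%, ME = 1.960 × 0.02677 = 0.05247.
p̂₁ − p̂₂ = 0.4720; interval 0.4720 ± 0.05247 gives (0.420, 0.524).

(0.420, 0.524)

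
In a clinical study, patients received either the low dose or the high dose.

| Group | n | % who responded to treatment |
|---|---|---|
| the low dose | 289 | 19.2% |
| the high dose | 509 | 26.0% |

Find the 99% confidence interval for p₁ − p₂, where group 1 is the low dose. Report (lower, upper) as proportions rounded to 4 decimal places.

The two standard errors are √(0.1920×0.8080/289) = 0.02317 and √(0.2600×0.7400/509) = 0.01944.
Because the samples are independent, SE_diff = √(0.02317² + 0.01944²) = 0.03025.
Using z* = 2.576 for 99%, ME = 2.576 × 0.03025 = 0.07792.
p̂₁ − p̂₂ = -0.0680; interval -0.0680 ± 0.07792 gives (-0.1459, 0.0099).

(-0.1459, 0.0099)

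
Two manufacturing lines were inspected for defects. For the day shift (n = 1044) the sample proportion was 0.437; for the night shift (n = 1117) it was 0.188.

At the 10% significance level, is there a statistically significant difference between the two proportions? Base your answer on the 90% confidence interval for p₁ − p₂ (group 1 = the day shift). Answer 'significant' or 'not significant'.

significant

SE₁ = √(p̂₁(1−p̂₁)/n₁) = √(0.4370·0.5630/1044) = 0.01535; SE₂ = √(0.1880·0.8120/1117) = 0.01169.
Independent samples: SE of the difference = √(SE₁² + SE₂²) = √(0.0002356225 + 0.0001366561) = 0.01929.
z* for 90% confidence is 1.645, so the margin of error is 1.645 × 0.01929 = 0.03173.
Point estimate p̂₁ − p̂₂ = 0.4370 − 0.1880 = 0.2490.
0.2490 ± 0.03173 → (0.21727, 0.28073).
The interval (0.21727, 0.28073) does not contain 0, so the difference is significant.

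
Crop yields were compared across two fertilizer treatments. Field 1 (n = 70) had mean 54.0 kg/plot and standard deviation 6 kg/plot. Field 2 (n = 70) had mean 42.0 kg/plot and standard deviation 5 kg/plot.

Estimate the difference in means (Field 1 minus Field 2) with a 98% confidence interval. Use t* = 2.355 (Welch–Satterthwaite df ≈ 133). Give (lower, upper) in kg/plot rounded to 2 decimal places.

Per-group SEs: s₁/√n₁ = 6/√70 = 0.7171, s₂/√n₂ = 5/√70 = 0.5976.
Unpooled SE of the difference: √(0.51423241 + 0.35712576) = 0.9335.
Margin of error = t* · SE = 2.355 × 0.9335 = 2.1984.
x̄₁ − x̄₂ = 54.0 − 42.0 = 12.0000.
CI: 12.0000 ± 2.1984 = (9.80, 14.20).

(9.80, 14.20)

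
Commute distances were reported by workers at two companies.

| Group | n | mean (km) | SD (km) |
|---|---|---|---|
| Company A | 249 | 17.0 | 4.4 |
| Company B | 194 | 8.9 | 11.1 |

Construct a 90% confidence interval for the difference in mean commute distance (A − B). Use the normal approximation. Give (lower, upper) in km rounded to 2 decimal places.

(6.71, 9.49)

SE₁ = s₁/√n₁ = 4.4/√249 = 0.2788; SE₂ = 11.1/√194 = 0.7969.
Independent samples, unequal variances: SE_diff = √(SE₁² + SE₂²) = √(0.07772944 + 0.63504961) = 0.8443.
z* = 1.645, so margin of error = 1.645 × 0.8443 = 1.3889.
Difference in means = 17.0 − 8.9 = 8.1000.
8.1000 ± 1.3889 → (6.71, 9.49).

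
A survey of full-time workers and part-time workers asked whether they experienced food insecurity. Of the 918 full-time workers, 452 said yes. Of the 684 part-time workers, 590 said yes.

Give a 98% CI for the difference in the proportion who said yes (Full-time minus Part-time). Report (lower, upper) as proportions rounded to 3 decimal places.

(-0.419, -0.321)

First, p̂₁ = 452/918 = 0.4924; p̂₂ = 590/684 = 0.8626.
The two standard errors are √(0.4924×0.5076/918) = 0.01650 and √(0.8626×0.1374/684) = 0.01316.
Because the samples are independent, SE_diff = √(0.01650² + 0.01316²) = 0.02111.
Using z* = 2.326 for 98%, ME = 2.326 × 0.02111 = 0.04910.
p̂₁ − p̂₂ = -0.3702; interval -0.3702 ± 0.04910 gives (-0.419, -0.321).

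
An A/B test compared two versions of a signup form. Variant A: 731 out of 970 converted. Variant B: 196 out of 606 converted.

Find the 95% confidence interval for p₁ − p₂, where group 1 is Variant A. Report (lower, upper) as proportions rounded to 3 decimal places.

Sample proportions: 731/970 = 0.7536, 196/606 = 0.3234.
Each SE is √(p̂(1−p̂)/n): √(0.7536·0.2464/970) = 0.01384 and √(0.3234·0.6766/606) = 0.01900.
SE(p̂₁ − p̂₂) = √(SE₁² + SE₂²) = √(0.0001915456 + 0.000361) = 0.02351, since the two samples are independent.
At 95% confidence z* = 1.960; margin = 1.960 × 0.02351 = 0.04608.
The difference is 0.7536 − 0.3234 = 0.4302, so the interval is 0.4302 ± 0.04608 = (0.384, 0.476).

(0.384, 0.476)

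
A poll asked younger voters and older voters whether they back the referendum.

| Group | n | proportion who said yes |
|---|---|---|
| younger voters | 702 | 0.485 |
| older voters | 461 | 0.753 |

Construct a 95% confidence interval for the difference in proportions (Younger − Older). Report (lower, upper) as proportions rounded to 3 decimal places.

Each SE is √(p̂(1−p̂)/n): √(0.4850·0.5150/702) = 0.01886 and √(0.7530·0.2470/461) = 0.02009.
SE(p̂₁ − p̂₂) = √(SE₁² + SE₂²) = √(0.0003556996 + 0.0004036081) = 0.02756, since the two samples are independent.
At 95% confidence z* = 1.960; margin = 1.960 × 0.02756 = 0.05402.
The difference is 0.4850 − 0.7530 = -0.2680, so the interval is -0.2680 ± 0.05402 = (-0.322, -0.214).

(-0.322, -0.214)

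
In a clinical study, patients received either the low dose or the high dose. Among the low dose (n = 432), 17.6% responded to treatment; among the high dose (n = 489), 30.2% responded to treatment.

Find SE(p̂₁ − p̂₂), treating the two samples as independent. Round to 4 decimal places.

0.0277

Each SE is √(p̂(1−p̂)/n): √(0.1760·0.8240/432) = 0.01832 and √(0.3020·0.6980/489) = 0.02076.
SE(p̂₁ − p̂₂) = √(SE₁² + SE₂²) = √(0.0003356224 + 0.0004309776) = 0.02769, since the two samples are independent.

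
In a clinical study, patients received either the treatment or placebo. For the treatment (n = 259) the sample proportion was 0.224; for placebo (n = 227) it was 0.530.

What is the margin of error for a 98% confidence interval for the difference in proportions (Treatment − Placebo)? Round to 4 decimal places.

0.0978

The two standard errors are √(0.2240×0.7760/259) = 0.02591 and √(0.5300×0.4700/227) = 0.03313.
Because the samples are independent, SE_diff = √(0.02591² + 0.03313²) = 0.04206.
Using z* = 2.326 for 98%, ME = 2.326 × 0.04206 = 0.09783.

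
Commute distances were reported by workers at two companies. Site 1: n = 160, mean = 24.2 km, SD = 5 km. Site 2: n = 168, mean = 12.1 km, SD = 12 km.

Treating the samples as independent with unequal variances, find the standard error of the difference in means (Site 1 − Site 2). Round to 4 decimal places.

1.0067

Per-group SEs: s₁/√n₁ = 5/√160 = 0.3953, s₂/√n₂ = 12/√168 = 0.9258.
Unpooled SE of the difference: √(0.15626209 + 0.85710564) = 1.0067.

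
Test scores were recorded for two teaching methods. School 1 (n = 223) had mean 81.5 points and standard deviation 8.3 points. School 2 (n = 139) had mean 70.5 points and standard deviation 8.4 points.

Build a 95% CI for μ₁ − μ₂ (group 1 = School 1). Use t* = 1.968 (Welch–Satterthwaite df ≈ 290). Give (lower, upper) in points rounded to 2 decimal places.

(9.22, 12.78)

Standard errors of each mean: 8.3/√223 = 0.5558 and 8.4/√139 = 0.7125.
SE(x̄₁ − x̄₂) = √(0.5558² + 0.7125²) = 0.9036 for independent samples with unequal variances.
With t* = 1.968, the margin is 1.968 × 0.9036 = 1.7783.
x̄₁ − x̄₂ = 81.5 − 70.5 = 11.0000; the interval is 11.0000 ± 1.7783 = (9.22, 12.78).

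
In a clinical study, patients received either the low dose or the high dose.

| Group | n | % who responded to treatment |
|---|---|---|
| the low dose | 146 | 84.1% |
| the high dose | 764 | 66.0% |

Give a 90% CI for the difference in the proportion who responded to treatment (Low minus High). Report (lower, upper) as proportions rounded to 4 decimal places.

SE₁ = √(p̂₁(1−p̂₁)/n₁) = √(0.8410·0.1590/146) = 0.03026; SE₂ = √(0.6600·0.3400/764) = 0.01714.
Independent samples: SE of the difference = √(SE₁² + SE₂²) = √(0.0009156676 + 0.0002937796) = 0.03478.
z* for 90% confidence is 1.645, so the margin of error is 1.645 × 0.03478 = 0.05721.
Point estimate p̂₁ − p̂₂ = 0.8410 − 0.6600 = 0.1810.
0.1810 ± 0.05721 → (0.1238, 0.2382).

(0.1238, 0.2382)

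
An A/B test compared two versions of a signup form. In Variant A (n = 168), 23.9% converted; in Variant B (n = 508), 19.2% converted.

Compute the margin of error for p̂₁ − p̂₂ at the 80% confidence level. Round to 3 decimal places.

0.048

The two standard errors are √(0.2390×0.7610/168) = 0.03290 and √(0.1920×0.8080/508) = 0.01748.
Because the samples are independent, SE_diff = √(0.03290² + 0.01748²) = 0.03726.
Using z* = 1.282 for 80%, ME = 1.282 × 0.03726 = 0.04777.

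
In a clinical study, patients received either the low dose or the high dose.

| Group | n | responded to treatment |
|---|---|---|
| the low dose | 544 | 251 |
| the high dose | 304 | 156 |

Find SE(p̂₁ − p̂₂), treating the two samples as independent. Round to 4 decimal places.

0.0358

p̂₁ = 251/544 = 0.4614 and p̂₂ = 156/304 = 0.5132.
SE₁ = √(p̂₁(1−p̂₁)/n₁) = √(0.4614·0.5386/544) = 0.02137; SE₂ = √(0.5132·0.4868/304) = 0.02867.
Independent samples: SE of the difference = √(SE₁² + SE₂²) = √(0.0004566769 + 0.0008219689) = 0.03576.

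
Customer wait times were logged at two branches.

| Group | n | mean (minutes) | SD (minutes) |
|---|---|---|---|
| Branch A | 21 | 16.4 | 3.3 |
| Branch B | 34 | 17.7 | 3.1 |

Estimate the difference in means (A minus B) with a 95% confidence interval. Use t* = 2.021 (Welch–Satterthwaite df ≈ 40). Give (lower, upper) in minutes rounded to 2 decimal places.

(-3.11, 0.51)

SE₁ = s₁/√n₁ = 3.3/√21 = 0.7201; SE₂ = 3.1/√34 = 0.5316.
Independent samples, unequal variances: SE_diff = √(SE₁² + SE₂²) = √(0.51854401 + 0.28259856) = 0.8951.
t* = 2.021, so margin of error = 2.021 × 0.8951 = 1.8090.
Difference in means = 16.4 − 17.7 = -1.3000.
-1.3000 ± 1.8090 → (-3.11, 0.51).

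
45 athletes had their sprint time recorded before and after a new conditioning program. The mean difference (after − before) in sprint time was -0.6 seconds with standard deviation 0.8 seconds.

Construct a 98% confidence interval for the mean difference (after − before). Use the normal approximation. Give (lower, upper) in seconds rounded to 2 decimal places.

This is a matched-pairs design, so SE = s_d/√n = 0.8/√45 = 0.1193.
Margin = 2.326 × 0.1193 = 0.2775; the interval is -0.6 ± 0.2775 = (-0.88, -0.32).

(-0.88, -0.32)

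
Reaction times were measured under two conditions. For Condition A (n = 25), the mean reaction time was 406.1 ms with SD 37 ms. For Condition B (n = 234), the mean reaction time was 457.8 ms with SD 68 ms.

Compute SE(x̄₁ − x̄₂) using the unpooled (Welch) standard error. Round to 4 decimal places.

Per-group SEs: s₁/√n₁ = 37/√25 = 7.4000, s₂/√n₂ = 68/√234 = 4.4453.
Unpooled SE of the difference: √(54.76 + 19.76069209) = 8.6325.

8.6325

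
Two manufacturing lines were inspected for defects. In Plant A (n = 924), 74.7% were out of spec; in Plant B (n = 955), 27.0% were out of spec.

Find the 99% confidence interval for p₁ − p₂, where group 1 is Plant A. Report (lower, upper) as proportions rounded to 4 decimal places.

(0.4248, 0.5292)

SE₁ = √(p̂₁(1−p̂₁)/n₁) = √(0.7470·0.2530/924) = 0.01430; SE₂ = √(0.2700·0.7300/955) = 0.01437.
Independent samples: SE of the difference = √(SE₁² + SE₂²) = √(0.00020449 + 0.0002064969) = 0.02027.
z* for 99% confidence is 2.576, so the margin of error is 2.576 × 0.02027 = 0.05222.
Point estimate p̂₁ − p̂₂ = 0.7470 − 0.2700 = 0.4770.
0.4770 ± 0.05222 → (0.4248, 0.5292).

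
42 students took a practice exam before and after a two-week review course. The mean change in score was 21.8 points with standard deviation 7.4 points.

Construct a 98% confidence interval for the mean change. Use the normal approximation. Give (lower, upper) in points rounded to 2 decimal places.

(19.14, 24.46)

This is a matched-pairs design, so SE = s_d/√n = 7.4/√42 = 1.1418.
Margin = 2.326 × 1.1418 = 2.6558; the interval is 21.8 ± 2.6558 = (19.14, 24.46).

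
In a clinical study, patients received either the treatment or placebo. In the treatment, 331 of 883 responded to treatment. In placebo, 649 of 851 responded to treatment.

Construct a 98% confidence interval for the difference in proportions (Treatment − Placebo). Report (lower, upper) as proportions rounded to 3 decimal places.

(-0.439, -0.337)

Sample proportions: 331/883 = 0.3749, 649/851 = 0.7626.
Each SE is √(p̂(1−p̂)/n): √(0.3749·0.6251/883) = 0.01629 and √(0.7626·0.2374/851) = 0.01459.
SE(p̂₁ − p̂₂) = √(SE₁² + SE₂²) = √(0.0002653641 + 0.0002128681) = 0.02187, since the two samples are independent.
At 98% confidence z* = 2.326; margin = 2.326 × 0.02187 = 0.05087.
The difference is 0.3749 − 0.7626 = -0.3877, so the interval is -0.3877 ± 0.05087 = (-0.439, -0.337).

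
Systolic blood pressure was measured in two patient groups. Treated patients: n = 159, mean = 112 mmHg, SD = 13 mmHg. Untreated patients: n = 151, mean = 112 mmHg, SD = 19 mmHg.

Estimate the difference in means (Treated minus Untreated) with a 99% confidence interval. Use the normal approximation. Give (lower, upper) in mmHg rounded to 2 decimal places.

Standard errors of each mean: 13/√159 = 1.0310 and 19/√151 = 1.5462.
SE(x̄₁ − x̄₂) = √(1.0310² + 1.5462²) = 1.8584 for independent samples with unequal variances.
With z* = 2.576, the margin is 2.576 × 1.8584 = 4.7872.
x̄₁ − x̄₂ = 112 − 112 = 0.0000; the interval is 0.0000 ± 4.7872 = (-4.79, 4.79).

(-4.79, 4.79)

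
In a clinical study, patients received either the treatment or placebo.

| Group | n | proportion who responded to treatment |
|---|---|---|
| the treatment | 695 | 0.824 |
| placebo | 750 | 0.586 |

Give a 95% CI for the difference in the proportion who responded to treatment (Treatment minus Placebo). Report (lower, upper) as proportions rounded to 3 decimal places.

SE₁ = √(p̂₁(1−p̂₁)/n₁) = √(0.8240·0.1760/695) = 0.01445; SE₂ = √(0.5860·0.4140/750) = 0.01799.
Independent samples: SE of the difference = √(SE₁² + SE₂²) = √(0.0002088025 + 0.0003236401) = 0.02307.
z* for 95% confidence is 1.960, so the margin of error is 1.960 × 0.02307 = 0.04522.
Point estimate p̂₁ − p̂₂ = 0.8240 − 0.5860 = 0.2380.
0.2380 ± 0.04522 → (0.193, 0.283).

(0.193, 0.283)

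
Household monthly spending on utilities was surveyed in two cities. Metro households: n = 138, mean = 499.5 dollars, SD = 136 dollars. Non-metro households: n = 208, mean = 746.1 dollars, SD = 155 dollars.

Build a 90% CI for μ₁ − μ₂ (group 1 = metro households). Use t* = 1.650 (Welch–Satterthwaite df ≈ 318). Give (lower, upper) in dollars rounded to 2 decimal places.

Per-group SEs: s₁/√n₁ = 136/√138 = 11.5771, s₂/√n₂ = 155/√208 = 10.7473.
Unpooled SE of the difference: √(134.02924441 + 115.50445729) = 15.7966.
Margin of error = t* · SE = 1.650 × 15.7966 = 26.0644.
x̄₁ − x̄₂ = 499.5 − 746.1 = -246.6000.
CI: -246.6000 ± 26.0644 = (-272.66, -220.54).

(-272.66, -220.54)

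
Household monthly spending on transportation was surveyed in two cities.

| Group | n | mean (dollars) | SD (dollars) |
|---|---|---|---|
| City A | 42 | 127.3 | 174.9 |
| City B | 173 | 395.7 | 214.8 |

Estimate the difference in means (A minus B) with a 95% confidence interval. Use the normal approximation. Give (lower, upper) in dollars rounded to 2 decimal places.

Per-group SEs: s₁/√n₁ = 174.9/√42 = 26.9877, s₂/√n₂ = 214.8/√173 = 16.3309.
Unpooled SE of the difference: √(728.33595129 + 266.69829481) = 31.5442.
Margin of error = z* · SE = 1.960 × 31.5442 = 61.8266.
x̄₁ − x̄₂ = 127.3 − 395.7 = -268.4000.
CI: -268.4000 ± 61.8266 = (-330.23, -206.57).

(-330.23, -206.57)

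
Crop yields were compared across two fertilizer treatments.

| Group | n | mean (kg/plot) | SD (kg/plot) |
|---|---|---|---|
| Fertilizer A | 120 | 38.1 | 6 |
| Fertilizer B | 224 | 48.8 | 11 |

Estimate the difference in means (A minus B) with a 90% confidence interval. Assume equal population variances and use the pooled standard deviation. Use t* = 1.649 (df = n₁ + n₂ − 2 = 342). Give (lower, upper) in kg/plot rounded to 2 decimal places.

Pooled variance s_p² = [119·6² + 223·11²] / (120+224−2) = 91.4240, so s_p = 9.5616.
SE_diff = s_p·√(1/n₁ + 1/n₂) = 9.5616·√(1/120 + 1/224) = 1.0817.
t* = 1.649; margin = 1.649 × 1.0817 = 1.7837.
Difference = 38.1 − 48.8 = -10.7000.
-10.7000 ± 1.7837 → (-12.48, -8.92).

(-12.48, -8.92)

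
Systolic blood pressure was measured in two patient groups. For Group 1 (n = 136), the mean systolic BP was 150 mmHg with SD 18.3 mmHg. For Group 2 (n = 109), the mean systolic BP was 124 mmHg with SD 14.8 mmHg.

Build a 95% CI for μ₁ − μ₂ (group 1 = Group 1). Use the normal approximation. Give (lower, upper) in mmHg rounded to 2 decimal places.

(21.86, 30.14)

SE₁ = s₁/√n₁ = 18.3/√136 = 1.5692; SE₂ = 14.8/√109 = 1.4176.
Independent samples, unequal variances: SE_diff = √(SE₁² + SE₂²) = √(2.46238864 + 2.00958976) = 2.1147.
z* = 1.960, so margin of error = 1.960 × 2.1147 = 4.1448.
Difference in means = 150 − 124 = 26.0000.
26.0000 ± 4.1448 → (21.86, 30.14).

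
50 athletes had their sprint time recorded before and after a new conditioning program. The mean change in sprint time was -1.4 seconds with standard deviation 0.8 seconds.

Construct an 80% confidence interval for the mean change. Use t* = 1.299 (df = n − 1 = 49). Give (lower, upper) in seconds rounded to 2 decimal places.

This is a matched-pairs design, so SE = s_d/√n = 0.8/√50 = 0.1131.
Margin = 1.299 × 0.1131 = 0.1469; the interval is -1.4 ± 0.1469 = (-1.55, -1.25).

(-1.55, -1.25)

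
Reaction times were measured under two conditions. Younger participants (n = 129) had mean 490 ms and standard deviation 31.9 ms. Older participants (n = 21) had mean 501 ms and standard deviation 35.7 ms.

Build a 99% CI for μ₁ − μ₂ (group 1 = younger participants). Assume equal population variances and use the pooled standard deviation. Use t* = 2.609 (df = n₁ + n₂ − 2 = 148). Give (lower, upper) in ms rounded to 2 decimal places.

Pooled variance s_p² = [128·31.9² + 20·35.7²] / (129+21−2) = 1052.3235, so s_p = 32.4395.
SE_diff = s_p·√(1/n₁ + 1/n₂) = 32.4395·√(1/129 + 1/21) = 7.6334.
t* = 2.609; margin = 2.609 × 7.6334 = 19.9155.
Difference = 490 − 501 = -11.0000.
-11.0000 ± 19.9155 → (-30.92, 8.92).

(-30.92, 8.92)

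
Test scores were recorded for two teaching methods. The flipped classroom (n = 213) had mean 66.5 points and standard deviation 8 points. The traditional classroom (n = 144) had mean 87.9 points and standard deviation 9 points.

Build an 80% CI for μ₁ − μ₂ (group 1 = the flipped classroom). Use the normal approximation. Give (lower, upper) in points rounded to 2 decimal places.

SE₁ = s₁/√n₁ = 8/√213 = 0.5482; SE₂ = 9/√144 = 0.7500.
Independent samples, unequal variances: SE_diff = √(SE₁² + SE₂²) = √(0.30052324 + 0.5625) = 0.9290.
z* = 1.282, so margin of error = 1.282 × 0.9290 = 1.1910.
Difference in means = 66.5 − 87.9 = -21.4000.
-21.4000 ± 1.1910 → (-22.59, -20.21).

(-22.59, -20.21)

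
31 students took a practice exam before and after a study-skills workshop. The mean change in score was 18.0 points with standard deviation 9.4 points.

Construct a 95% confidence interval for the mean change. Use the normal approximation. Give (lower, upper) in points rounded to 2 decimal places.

This is a matched-pairs design, so SE = s_d/√n = 9.4/√31 = 1.6883.
Margin = 1.960 × 1.6883 = 3.3091; the interval is 18.0 ± 3.3091 = (14.69, 21.31).

(14.69, 21.31)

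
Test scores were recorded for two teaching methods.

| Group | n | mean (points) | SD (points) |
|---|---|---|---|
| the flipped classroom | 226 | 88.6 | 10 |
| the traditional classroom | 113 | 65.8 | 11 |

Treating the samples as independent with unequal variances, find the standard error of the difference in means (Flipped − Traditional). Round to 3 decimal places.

1.230

Standard errors of each mean: 10/√226 = 0.6652 and 11/√113 = 1.0348.
SE(x̄₁ − x̄₂) = √(0.6652² + 1.0348²) = 1.2302 for independent samples with unequal variances.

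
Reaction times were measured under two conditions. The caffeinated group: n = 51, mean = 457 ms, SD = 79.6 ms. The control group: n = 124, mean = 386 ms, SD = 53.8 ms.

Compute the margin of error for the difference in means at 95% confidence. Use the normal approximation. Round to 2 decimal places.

23.81

Standard errors of each mean: 79.6/√51 = 11.1462 and 53.8/√124 = 4.8314.
SE(x̄₁ − x̄₂) = √(11.1462² + 4.8314²) = 12.1483 for independent samples with unequal variances.
With z* = 1.960, the margin is 1.960 × 12.1483 = 23.8107.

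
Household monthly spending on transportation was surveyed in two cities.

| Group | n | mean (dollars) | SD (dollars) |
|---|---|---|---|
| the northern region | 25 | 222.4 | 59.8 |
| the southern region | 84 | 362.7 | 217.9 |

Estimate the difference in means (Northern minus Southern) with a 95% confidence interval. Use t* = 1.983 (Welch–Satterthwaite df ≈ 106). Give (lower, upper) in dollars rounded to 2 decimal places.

(-193.07, -87.53)

SE₁ = s₁/√n₁ = 59.8/√25 = 11.9600; SE₂ = 217.9/√84 = 23.7748.
Independent samples, unequal variances: SE_diff = √(SE₁² + SE₂²) = √(143.0416 + 565.24111504) = 26.6136.
t* = 1.983, so margin of error = 1.983 × 26.6136 = 52.7748.
Difference in means = 222.4 − 362.7 = -140.3000.
-140.3000 ± 52.7748 → (-193.07, -87.53).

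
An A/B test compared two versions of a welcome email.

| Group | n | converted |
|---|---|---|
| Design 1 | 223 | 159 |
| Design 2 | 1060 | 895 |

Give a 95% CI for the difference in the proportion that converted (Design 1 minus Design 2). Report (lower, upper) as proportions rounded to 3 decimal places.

First, p̂₁ = 159/223 = 0.7130; p̂₂ = 895/1060 = 0.8443.
The two standard errors are √(0.7130×0.2870/223) = 0.03029 and √(0.8443×0.1557/1060) = 0.01114.
Because the samples are independent, SE_diff = √(0.03029² + 0.01114²) = 0.03227.
Using z* = 1.960 for 95%, ME = 1.960 × 0.03227 = 0.06325.
p̂₁ − p̂₂ = -0.1313; interval -0.1313 ± 0.06325 gives (-0.195, -0.068).

(-0.195, -0.068)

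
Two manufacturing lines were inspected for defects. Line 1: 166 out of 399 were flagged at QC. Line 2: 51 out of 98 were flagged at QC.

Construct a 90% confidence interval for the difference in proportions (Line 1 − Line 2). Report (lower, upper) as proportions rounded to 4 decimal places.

First, p̂₁ = 166/399 = 0.4160; p̂₂ = 51/98 = 0.5204.
The two standard errors are √(0.4160×0.5840/399) = 0.02468 and √(0.5204×0.4796/98) = 0.05047.
Because the samples are independent, SE_diff = √(0.02468² + 0.05047²) = 0.05618.
Using z* = 1.645 for 90%, ME = 1.645 × 0.05618 = 0.09242.
p̂₁ − p̂₂ = -0.1044; interval -0.1044 ± 0.09242 gives (-0.1968, -0.0120).

(-0.1968, -0.0120)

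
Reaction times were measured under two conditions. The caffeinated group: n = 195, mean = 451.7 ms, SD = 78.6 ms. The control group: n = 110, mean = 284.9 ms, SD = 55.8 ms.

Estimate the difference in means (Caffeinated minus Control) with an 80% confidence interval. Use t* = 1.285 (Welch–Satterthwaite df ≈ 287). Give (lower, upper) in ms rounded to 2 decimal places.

Per-group SEs: s₁/√n₁ = 78.6/√195 = 5.6287, s₂/√n₂ = 55.8/√110 = 5.3203.
Unpooled SE of the difference: √(31.68226369 + 28.30559209) = 7.7452.
Margin of error = t* · SE = 1.285 × 7.7452 = 9.9526.
x̄₁ − x̄₂ = 451.7 − 284.9 = 166.8000.
CI: 166.8000 ± 9.9526 = (156.85, 176.75).

(156.85, 176.75)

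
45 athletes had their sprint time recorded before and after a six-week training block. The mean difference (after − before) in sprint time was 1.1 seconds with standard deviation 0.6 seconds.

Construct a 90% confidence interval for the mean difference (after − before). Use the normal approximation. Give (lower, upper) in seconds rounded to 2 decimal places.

(0.95, 1.25)

Paired design: SE = s_d/√n = 0.6/√45 = 0.0894.
z* = 1.645; margin of error = 1.645 × 0.0894 = 0.1471.
1.1 ± 0.1471 → (0.95, 1.25).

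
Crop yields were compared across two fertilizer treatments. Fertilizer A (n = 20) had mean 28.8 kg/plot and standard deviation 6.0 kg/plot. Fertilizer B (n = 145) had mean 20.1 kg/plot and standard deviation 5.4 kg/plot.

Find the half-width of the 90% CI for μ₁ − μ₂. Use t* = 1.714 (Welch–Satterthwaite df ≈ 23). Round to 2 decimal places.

2.42

Standard errors of each mean: 6.0/√20 = 1.3416 and 5.4/√145 = 0.4484.
SE(x̄₁ − x̄₂) = √(1.3416² + 0.4484²) = 1.4146 for independent samples with unequal variances.
With t* = 1.714, the margin is 1.714 × 1.4146 = 2.4246.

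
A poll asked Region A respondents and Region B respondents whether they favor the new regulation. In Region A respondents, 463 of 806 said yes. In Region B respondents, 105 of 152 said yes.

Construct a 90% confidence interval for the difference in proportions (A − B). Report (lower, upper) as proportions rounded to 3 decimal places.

p̂₁ = 463/806 = 0.5744 and p̂₂ = 105/152 = 0.6908.
SE₁ = √(p̂₁(1−p̂₁)/n₁) = √(0.5744·0.4256/806) = 0.01742; SE₂ = √(0.6908·0.3092/152) = 0.03749.
Independent samples: SE of the difference = √(SE₁² + SE₂²) = √(0.0003034564 + 0.0014055001) = 0.04134.
z* for 90% confidence is 1.645, so the margin of error is 1.645 × 0.04134 = 0.06800.
Point estimate p̂₁ − p̂₂ = 0.5744 − 0.6908 = -0.1164.
-0.1164 ± 0.06800 → (-0.184, -0.048).

(-0.184, -0.048)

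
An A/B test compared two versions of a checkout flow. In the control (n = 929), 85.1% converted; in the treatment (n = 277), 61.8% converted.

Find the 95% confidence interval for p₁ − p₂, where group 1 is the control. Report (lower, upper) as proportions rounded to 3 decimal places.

Each SE is √(p̂(1−p̂)/n): √(0.8510·0.1490/929) = 0.01168 and √(0.6180·0.3820/277) = 0.02919.
SE(p̂₁ − p̂₂) = √(SE₁² + SE₂²) = √(0.0001364224 + 0.0008520561) = 0.03144, since the two samples are independent.
At 95% confidence z* = 1.960; margin = 1.960 × 0.03144 = 0.06162.
The difference is 0.8510 − 0.6180 = 0.2330, so the interval is 0.2330 ± 0.06162 = (0.171, 0.295).

(0.171, 0.295)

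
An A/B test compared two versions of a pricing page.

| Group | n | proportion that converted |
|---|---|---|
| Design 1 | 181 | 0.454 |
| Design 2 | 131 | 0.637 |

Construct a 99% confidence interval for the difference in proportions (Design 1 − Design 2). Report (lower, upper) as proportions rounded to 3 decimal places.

The two standard errors are √(0.4540×0.5460/181) = 0.03701 and √(0.6370×0.3630/131) = 0.04201.
Because the samples are independent, SE_diff = √(0.03701² + 0.04201²) = 0.05599.
Using z* = 2.576 for 99%, ME = 2.576 × 0.05599 = 0.14423.
p̂₁ − p̂₂ = -0.1830; interval -0.1830 ± 0.14423 gives (-0.327, -0.039).

(-0.327, -0.039)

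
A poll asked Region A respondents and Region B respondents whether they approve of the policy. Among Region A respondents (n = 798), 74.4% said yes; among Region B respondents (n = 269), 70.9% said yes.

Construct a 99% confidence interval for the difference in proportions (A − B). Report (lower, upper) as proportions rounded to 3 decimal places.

SE₁ = √(p̂₁(1−p̂₁)/n₁) = √(0.7440·0.2560/798) = 0.01545; SE₂ = √(0.7090·0.2910/269) = 0.02769.
Independent samples: SE of the difference = √(SE₁² + SE₂²) = √(0.0002387025 + 0.0007667361) = 0.03171.
z* for 99% confidence is 2.576, so the margin of error is 2.576 × 0.03171 = 0.08168.
Point estimate p̂₁ − p̂₂ = 0.7440 − 0.7090 = 0.0350.
0.0350 ± 0.08168 → (-0.047, 0.117).

(-0.047, 0.117)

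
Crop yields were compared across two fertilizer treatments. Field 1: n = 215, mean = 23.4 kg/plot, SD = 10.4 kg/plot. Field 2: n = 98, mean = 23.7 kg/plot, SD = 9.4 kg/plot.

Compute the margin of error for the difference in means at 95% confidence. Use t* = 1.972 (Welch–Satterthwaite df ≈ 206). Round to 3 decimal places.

2.337

Per-group SEs: s₁/√n₁ = 10.4/√215 = 0.7093, s₂/√n₂ = 9.4/√98 = 0.9495.
Unpooled SE of the difference: √(0.50310649 + 0.90155025) = 1.1852.
Margin of error = t* · SE = 1.972 × 1.1852 = 2.3372.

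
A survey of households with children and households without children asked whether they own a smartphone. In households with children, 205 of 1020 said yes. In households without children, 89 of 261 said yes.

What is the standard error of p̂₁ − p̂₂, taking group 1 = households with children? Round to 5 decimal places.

Sample proportions: 205/1020 = 0.2010, 89/261 = 0.3410.
Each SE is √(p̂(1−p̂)/n): √(0.2010·0.7990/1020) = 0.01255 and √(0.3410·0.6590/261) = 0.02934.
SE(p̂₁ − p̂₂) = √(SE₁² + SE₂²) = √(0.0001575025 + 0.0008608356) = 0.03191, since the two samples are independent.

0.03191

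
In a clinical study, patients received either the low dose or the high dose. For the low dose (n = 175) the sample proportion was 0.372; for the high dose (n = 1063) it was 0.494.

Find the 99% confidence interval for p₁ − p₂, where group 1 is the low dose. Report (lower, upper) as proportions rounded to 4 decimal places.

(-0.2241, -0.0199)

SE₁ = √(p̂₁(1−p̂₁)/n₁) = √(0.3720·0.6280/175) = 0.03654; SE₂ = √(0.4940·0.5060/1063) = 0.01533.
Independent samples: SE of the difference = √(SE₁² + SE₂²) = √(0.0013351716 + 0.0002350089) = 0.03963.
z* for 99% confidence is 2.576, so the margin of error is 2.576 × 0.03963 = 0.10209.
Point estimate p̂₁ − p̂₂ = 0.3720 − 0.4940 = -0.1220.
-0.1220 ± 0.10209 → (-0.2241, -0.0199).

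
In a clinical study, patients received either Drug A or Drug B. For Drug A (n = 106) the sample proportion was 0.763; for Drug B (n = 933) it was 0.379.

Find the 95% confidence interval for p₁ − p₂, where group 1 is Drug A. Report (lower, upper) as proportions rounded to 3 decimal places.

Each SE is √(p̂(1−p̂)/n): √(0.7630·0.2370/106) = 0.04130 and √(0.3790·0.6210/933) = 0.01588.
SE(p̂₁ − p̂₂) = √(SE₁² + SE₂²) = √(0.00170569 + 0.0002521744) = 0.04425, since the two samples are independent.
At 95% confidence z* = 1.960; margin = 1.960 × 0.04425 = 0.08673.
The difference is 0.7630 − 0.3790 = 0.3840, so the interval is 0.3840 ± 0.08673 = (0.297, 0.471).

(0.297, 0.471)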